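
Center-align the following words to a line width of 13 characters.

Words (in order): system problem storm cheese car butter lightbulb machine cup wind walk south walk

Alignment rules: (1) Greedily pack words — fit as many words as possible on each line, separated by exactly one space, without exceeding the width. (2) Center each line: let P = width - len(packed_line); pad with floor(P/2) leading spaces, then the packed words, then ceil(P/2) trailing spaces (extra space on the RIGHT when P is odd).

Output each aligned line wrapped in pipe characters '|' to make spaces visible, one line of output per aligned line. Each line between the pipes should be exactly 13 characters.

Answer: |   system    |
|problem storm|
| cheese car  |
|   butter    |
|  lightbulb  |
| machine cup |
|  wind walk  |
| south walk  |

Derivation:
Line 1: ['system'] (min_width=6, slack=7)
Line 2: ['problem', 'storm'] (min_width=13, slack=0)
Line 3: ['cheese', 'car'] (min_width=10, slack=3)
Line 4: ['butter'] (min_width=6, slack=7)
Line 5: ['lightbulb'] (min_width=9, slack=4)
Line 6: ['machine', 'cup'] (min_width=11, slack=2)
Line 7: ['wind', 'walk'] (min_width=9, slack=4)
Line 8: ['south', 'walk'] (min_width=10, slack=3)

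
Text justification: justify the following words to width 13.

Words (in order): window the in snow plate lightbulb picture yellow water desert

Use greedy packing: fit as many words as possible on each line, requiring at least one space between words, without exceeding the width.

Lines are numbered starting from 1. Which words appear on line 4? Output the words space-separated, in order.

Line 1: ['window', 'the', 'in'] (min_width=13, slack=0)
Line 2: ['snow', 'plate'] (min_width=10, slack=3)
Line 3: ['lightbulb'] (min_width=9, slack=4)
Line 4: ['picture'] (min_width=7, slack=6)
Line 5: ['yellow', 'water'] (min_width=12, slack=1)
Line 6: ['desert'] (min_width=6, slack=7)

Answer: picture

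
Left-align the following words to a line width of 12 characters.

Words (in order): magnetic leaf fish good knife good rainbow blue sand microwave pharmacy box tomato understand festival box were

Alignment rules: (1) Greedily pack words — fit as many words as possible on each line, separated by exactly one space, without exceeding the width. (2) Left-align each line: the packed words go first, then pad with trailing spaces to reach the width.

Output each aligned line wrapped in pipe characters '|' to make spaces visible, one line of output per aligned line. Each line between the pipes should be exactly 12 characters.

Answer: |magnetic    |
|leaf fish   |
|good knife  |
|good rainbow|
|blue sand   |
|microwave   |
|pharmacy box|
|tomato      |
|understand  |
|festival box|
|were        |

Derivation:
Line 1: ['magnetic'] (min_width=8, slack=4)
Line 2: ['leaf', 'fish'] (min_width=9, slack=3)
Line 3: ['good', 'knife'] (min_width=10, slack=2)
Line 4: ['good', 'rainbow'] (min_width=12, slack=0)
Line 5: ['blue', 'sand'] (min_width=9, slack=3)
Line 6: ['microwave'] (min_width=9, slack=3)
Line 7: ['pharmacy', 'box'] (min_width=12, slack=0)
Line 8: ['tomato'] (min_width=6, slack=6)
Line 9: ['understand'] (min_width=10, slack=2)
Line 10: ['festival', 'box'] (min_width=12, slack=0)
Line 11: ['were'] (min_width=4, slack=8)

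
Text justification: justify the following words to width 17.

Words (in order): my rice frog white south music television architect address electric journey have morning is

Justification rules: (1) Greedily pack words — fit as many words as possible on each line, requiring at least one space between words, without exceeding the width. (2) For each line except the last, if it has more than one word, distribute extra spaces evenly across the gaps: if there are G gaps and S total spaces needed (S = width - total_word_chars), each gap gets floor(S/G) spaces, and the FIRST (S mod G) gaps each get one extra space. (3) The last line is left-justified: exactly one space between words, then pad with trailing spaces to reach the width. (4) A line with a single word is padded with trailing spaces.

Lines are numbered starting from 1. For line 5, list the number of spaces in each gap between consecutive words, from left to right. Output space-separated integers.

Line 1: ['my', 'rice', 'frog'] (min_width=12, slack=5)
Line 2: ['white', 'south', 'music'] (min_width=17, slack=0)
Line 3: ['television'] (min_width=10, slack=7)
Line 4: ['architect', 'address'] (min_width=17, slack=0)
Line 5: ['electric', 'journey'] (min_width=16, slack=1)
Line 6: ['have', 'morning', 'is'] (min_width=15, slack=2)

Answer: 2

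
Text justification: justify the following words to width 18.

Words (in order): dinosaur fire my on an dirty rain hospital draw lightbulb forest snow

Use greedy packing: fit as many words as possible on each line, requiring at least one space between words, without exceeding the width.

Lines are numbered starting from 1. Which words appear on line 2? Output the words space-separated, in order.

Answer: on an dirty rain

Derivation:
Line 1: ['dinosaur', 'fire', 'my'] (min_width=16, slack=2)
Line 2: ['on', 'an', 'dirty', 'rain'] (min_width=16, slack=2)
Line 3: ['hospital', 'draw'] (min_width=13, slack=5)
Line 4: ['lightbulb', 'forest'] (min_width=16, slack=2)
Line 5: ['snow'] (min_width=4, slack=14)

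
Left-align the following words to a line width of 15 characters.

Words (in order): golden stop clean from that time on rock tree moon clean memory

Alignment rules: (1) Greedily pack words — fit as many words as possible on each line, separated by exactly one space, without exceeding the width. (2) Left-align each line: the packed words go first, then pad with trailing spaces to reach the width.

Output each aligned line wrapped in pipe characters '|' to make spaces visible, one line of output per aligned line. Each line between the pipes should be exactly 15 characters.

Line 1: ['golden', 'stop'] (min_width=11, slack=4)
Line 2: ['clean', 'from', 'that'] (min_width=15, slack=0)
Line 3: ['time', 'on', 'rock'] (min_width=12, slack=3)
Line 4: ['tree', 'moon', 'clean'] (min_width=15, slack=0)
Line 5: ['memory'] (min_width=6, slack=9)

Answer: |golden stop    |
|clean from that|
|time on rock   |
|tree moon clean|
|memory         |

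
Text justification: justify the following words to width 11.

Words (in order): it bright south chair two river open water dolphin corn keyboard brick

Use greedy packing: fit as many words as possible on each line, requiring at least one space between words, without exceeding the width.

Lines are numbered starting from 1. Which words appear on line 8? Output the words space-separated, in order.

Answer: brick

Derivation:
Line 1: ['it', 'bright'] (min_width=9, slack=2)
Line 2: ['south', 'chair'] (min_width=11, slack=0)
Line 3: ['two', 'river'] (min_width=9, slack=2)
Line 4: ['open', 'water'] (min_width=10, slack=1)
Line 5: ['dolphin'] (min_width=7, slack=4)
Line 6: ['corn'] (min_width=4, slack=7)
Line 7: ['keyboard'] (min_width=8, slack=3)
Line 8: ['brick'] (min_width=5, slack=6)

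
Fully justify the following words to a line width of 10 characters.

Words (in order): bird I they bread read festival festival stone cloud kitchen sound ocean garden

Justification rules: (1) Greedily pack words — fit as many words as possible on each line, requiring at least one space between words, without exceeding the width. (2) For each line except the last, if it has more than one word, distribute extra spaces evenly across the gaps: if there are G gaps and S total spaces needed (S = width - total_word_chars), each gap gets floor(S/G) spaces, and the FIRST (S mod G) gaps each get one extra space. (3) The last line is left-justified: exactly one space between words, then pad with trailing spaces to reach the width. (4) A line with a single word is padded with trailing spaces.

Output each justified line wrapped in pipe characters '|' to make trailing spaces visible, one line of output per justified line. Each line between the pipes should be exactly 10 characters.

Answer: |bird     I|
|they bread|
|read      |
|festival  |
|festival  |
|stone     |
|cloud     |
|kitchen   |
|sound     |
|ocean     |
|garden    |

Derivation:
Line 1: ['bird', 'I'] (min_width=6, slack=4)
Line 2: ['they', 'bread'] (min_width=10, slack=0)
Line 3: ['read'] (min_width=4, slack=6)
Line 4: ['festival'] (min_width=8, slack=2)
Line 5: ['festival'] (min_width=8, slack=2)
Line 6: ['stone'] (min_width=5, slack=5)
Line 7: ['cloud'] (min_width=5, slack=5)
Line 8: ['kitchen'] (min_width=7, slack=3)
Line 9: ['sound'] (min_width=5, slack=5)
Line 10: ['ocean'] (min_width=5, slack=5)
Line 11: ['garden'] (min_width=6, slack=4)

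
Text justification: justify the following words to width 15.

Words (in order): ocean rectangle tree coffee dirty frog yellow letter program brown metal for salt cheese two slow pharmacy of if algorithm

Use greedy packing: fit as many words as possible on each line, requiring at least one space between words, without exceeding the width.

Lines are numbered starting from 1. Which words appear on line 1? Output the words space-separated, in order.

Answer: ocean rectangle

Derivation:
Line 1: ['ocean', 'rectangle'] (min_width=15, slack=0)
Line 2: ['tree', 'coffee'] (min_width=11, slack=4)
Line 3: ['dirty', 'frog'] (min_width=10, slack=5)
Line 4: ['yellow', 'letter'] (min_width=13, slack=2)
Line 5: ['program', 'brown'] (min_width=13, slack=2)
Line 6: ['metal', 'for', 'salt'] (min_width=14, slack=1)
Line 7: ['cheese', 'two', 'slow'] (min_width=15, slack=0)
Line 8: ['pharmacy', 'of', 'if'] (min_width=14, slack=1)
Line 9: ['algorithm'] (min_width=9, slack=6)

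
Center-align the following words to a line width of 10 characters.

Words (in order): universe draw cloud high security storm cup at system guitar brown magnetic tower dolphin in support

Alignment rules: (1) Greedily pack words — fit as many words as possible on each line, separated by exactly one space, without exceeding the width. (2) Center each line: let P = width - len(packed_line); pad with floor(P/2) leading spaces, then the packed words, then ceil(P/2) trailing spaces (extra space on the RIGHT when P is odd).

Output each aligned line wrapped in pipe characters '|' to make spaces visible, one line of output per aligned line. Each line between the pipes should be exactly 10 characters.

Line 1: ['universe'] (min_width=8, slack=2)
Line 2: ['draw', 'cloud'] (min_width=10, slack=0)
Line 3: ['high'] (min_width=4, slack=6)
Line 4: ['security'] (min_width=8, slack=2)
Line 5: ['storm', 'cup'] (min_width=9, slack=1)
Line 6: ['at', 'system'] (min_width=9, slack=1)
Line 7: ['guitar'] (min_width=6, slack=4)
Line 8: ['brown'] (min_width=5, slack=5)
Line 9: ['magnetic'] (min_width=8, slack=2)
Line 10: ['tower'] (min_width=5, slack=5)
Line 11: ['dolphin', 'in'] (min_width=10, slack=0)
Line 12: ['support'] (min_width=7, slack=3)

Answer: | universe |
|draw cloud|
|   high   |
| security |
|storm cup |
|at system |
|  guitar  |
|  brown   |
| magnetic |
|  tower   |
|dolphin in|
| support  |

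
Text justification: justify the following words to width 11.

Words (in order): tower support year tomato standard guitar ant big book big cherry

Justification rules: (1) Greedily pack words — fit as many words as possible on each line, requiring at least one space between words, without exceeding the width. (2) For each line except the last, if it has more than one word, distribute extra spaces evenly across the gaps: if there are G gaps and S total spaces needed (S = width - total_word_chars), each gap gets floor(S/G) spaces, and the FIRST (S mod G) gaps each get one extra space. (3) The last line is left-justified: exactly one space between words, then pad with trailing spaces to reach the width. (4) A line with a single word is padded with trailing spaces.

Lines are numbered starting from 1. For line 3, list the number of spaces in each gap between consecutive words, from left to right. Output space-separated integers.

Line 1: ['tower'] (min_width=5, slack=6)
Line 2: ['support'] (min_width=7, slack=4)
Line 3: ['year', 'tomato'] (min_width=11, slack=0)
Line 4: ['standard'] (min_width=8, slack=3)
Line 5: ['guitar', 'ant'] (min_width=10, slack=1)
Line 6: ['big', 'book'] (min_width=8, slack=3)
Line 7: ['big', 'cherry'] (min_width=10, slack=1)

Answer: 1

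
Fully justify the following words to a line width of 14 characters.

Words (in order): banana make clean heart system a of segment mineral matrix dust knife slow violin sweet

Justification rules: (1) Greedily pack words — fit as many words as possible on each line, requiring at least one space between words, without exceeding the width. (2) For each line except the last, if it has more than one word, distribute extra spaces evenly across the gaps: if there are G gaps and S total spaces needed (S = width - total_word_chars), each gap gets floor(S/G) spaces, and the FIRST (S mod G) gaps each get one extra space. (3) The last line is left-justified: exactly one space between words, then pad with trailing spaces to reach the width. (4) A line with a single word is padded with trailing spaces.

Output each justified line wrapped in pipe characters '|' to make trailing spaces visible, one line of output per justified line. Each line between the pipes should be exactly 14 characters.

Answer: |banana    make|
|clean    heart|
|system   a  of|
|segment       |
|mineral matrix|
|dust     knife|
|slow    violin|
|sweet         |

Derivation:
Line 1: ['banana', 'make'] (min_width=11, slack=3)
Line 2: ['clean', 'heart'] (min_width=11, slack=3)
Line 3: ['system', 'a', 'of'] (min_width=11, slack=3)
Line 4: ['segment'] (min_width=7, slack=7)
Line 5: ['mineral', 'matrix'] (min_width=14, slack=0)
Line 6: ['dust', 'knife'] (min_width=10, slack=4)
Line 7: ['slow', 'violin'] (min_width=11, slack=3)
Line 8: ['sweet'] (min_width=5, slack=9)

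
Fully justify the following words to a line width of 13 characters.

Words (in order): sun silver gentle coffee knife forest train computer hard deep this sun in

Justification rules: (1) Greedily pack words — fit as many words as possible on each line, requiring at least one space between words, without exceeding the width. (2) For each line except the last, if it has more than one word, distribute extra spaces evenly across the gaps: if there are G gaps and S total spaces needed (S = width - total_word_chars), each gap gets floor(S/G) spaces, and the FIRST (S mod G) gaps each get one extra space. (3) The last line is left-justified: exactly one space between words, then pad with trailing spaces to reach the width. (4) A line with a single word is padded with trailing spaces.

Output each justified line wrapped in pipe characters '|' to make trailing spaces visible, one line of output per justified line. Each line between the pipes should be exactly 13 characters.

Line 1: ['sun', 'silver'] (min_width=10, slack=3)
Line 2: ['gentle', 'coffee'] (min_width=13, slack=0)
Line 3: ['knife', 'forest'] (min_width=12, slack=1)
Line 4: ['train'] (min_width=5, slack=8)
Line 5: ['computer', 'hard'] (min_width=13, slack=0)
Line 6: ['deep', 'this', 'sun'] (min_width=13, slack=0)
Line 7: ['in'] (min_width=2, slack=11)

Answer: |sun    silver|
|gentle coffee|
|knife  forest|
|train        |
|computer hard|
|deep this sun|
|in           |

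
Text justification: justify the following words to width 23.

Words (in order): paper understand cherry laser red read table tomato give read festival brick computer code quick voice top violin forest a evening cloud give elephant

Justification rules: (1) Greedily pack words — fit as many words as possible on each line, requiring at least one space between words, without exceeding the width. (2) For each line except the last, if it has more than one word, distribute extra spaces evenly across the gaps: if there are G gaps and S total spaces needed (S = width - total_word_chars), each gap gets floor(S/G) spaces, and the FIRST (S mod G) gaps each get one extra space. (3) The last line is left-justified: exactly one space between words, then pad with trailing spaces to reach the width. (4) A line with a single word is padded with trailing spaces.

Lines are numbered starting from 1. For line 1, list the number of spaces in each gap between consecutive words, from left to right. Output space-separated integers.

Line 1: ['paper', 'understand', 'cherry'] (min_width=23, slack=0)
Line 2: ['laser', 'red', 'read', 'table'] (min_width=20, slack=3)
Line 3: ['tomato', 'give', 'read'] (min_width=16, slack=7)
Line 4: ['festival', 'brick', 'computer'] (min_width=23, slack=0)
Line 5: ['code', 'quick', 'voice', 'top'] (min_width=20, slack=3)
Line 6: ['violin', 'forest', 'a', 'evening'] (min_width=23, slack=0)
Line 7: ['cloud', 'give', 'elephant'] (min_width=19, slack=4)

Answer: 1 1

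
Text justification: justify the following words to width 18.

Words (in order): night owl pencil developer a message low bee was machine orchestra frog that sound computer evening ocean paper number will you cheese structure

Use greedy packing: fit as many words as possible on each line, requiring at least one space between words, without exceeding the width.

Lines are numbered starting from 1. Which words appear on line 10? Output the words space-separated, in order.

Line 1: ['night', 'owl', 'pencil'] (min_width=16, slack=2)
Line 2: ['developer', 'a'] (min_width=11, slack=7)
Line 3: ['message', 'low', 'bee'] (min_width=15, slack=3)
Line 4: ['was', 'machine'] (min_width=11, slack=7)
Line 5: ['orchestra', 'frog'] (min_width=14, slack=4)
Line 6: ['that', 'sound'] (min_width=10, slack=8)
Line 7: ['computer', 'evening'] (min_width=16, slack=2)
Line 8: ['ocean', 'paper', 'number'] (min_width=18, slack=0)
Line 9: ['will', 'you', 'cheese'] (min_width=15, slack=3)
Line 10: ['structure'] (min_width=9, slack=9)

Answer: structure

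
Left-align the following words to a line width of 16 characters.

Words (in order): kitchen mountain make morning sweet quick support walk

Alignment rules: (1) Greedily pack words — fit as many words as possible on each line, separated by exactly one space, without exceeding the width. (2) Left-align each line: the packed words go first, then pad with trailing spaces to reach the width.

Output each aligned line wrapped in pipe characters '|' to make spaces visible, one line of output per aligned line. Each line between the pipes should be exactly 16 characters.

Line 1: ['kitchen', 'mountain'] (min_width=16, slack=0)
Line 2: ['make', 'morning'] (min_width=12, slack=4)
Line 3: ['sweet', 'quick'] (min_width=11, slack=5)
Line 4: ['support', 'walk'] (min_width=12, slack=4)

Answer: |kitchen mountain|
|make morning    |
|sweet quick     |
|support walk    |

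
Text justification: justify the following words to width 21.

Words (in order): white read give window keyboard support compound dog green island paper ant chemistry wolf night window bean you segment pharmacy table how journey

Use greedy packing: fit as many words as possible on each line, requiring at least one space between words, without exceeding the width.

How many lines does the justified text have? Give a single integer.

Line 1: ['white', 'read', 'give'] (min_width=15, slack=6)
Line 2: ['window', 'keyboard'] (min_width=15, slack=6)
Line 3: ['support', 'compound', 'dog'] (min_width=20, slack=1)
Line 4: ['green', 'island', 'paper'] (min_width=18, slack=3)
Line 5: ['ant', 'chemistry', 'wolf'] (min_width=18, slack=3)
Line 6: ['night', 'window', 'bean', 'you'] (min_width=21, slack=0)
Line 7: ['segment', 'pharmacy'] (min_width=16, slack=5)
Line 8: ['table', 'how', 'journey'] (min_width=17, slack=4)
Total lines: 8

Answer: 8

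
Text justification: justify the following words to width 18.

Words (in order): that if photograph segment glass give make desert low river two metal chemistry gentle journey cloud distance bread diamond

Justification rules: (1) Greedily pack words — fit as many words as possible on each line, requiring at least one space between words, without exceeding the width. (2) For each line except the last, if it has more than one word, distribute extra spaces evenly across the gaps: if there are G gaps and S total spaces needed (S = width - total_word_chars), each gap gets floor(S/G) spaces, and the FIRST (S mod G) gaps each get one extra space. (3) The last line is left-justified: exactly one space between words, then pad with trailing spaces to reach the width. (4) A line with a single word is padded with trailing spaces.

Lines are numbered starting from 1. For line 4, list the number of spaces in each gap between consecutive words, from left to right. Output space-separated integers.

Answer: 3 2

Derivation:
Line 1: ['that', 'if', 'photograph'] (min_width=18, slack=0)
Line 2: ['segment', 'glass', 'give'] (min_width=18, slack=0)
Line 3: ['make', 'desert', 'low'] (min_width=15, slack=3)
Line 4: ['river', 'two', 'metal'] (min_width=15, slack=3)
Line 5: ['chemistry', 'gentle'] (min_width=16, slack=2)
Line 6: ['journey', 'cloud'] (min_width=13, slack=5)
Line 7: ['distance', 'bread'] (min_width=14, slack=4)
Line 8: ['diamond'] (min_width=7, slack=11)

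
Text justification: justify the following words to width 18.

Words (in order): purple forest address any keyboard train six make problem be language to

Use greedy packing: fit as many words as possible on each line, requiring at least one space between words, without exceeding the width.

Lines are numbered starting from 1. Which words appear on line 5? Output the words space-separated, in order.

Answer: language to

Derivation:
Line 1: ['purple', 'forest'] (min_width=13, slack=5)
Line 2: ['address', 'any'] (min_width=11, slack=7)
Line 3: ['keyboard', 'train', 'six'] (min_width=18, slack=0)
Line 4: ['make', 'problem', 'be'] (min_width=15, slack=3)
Line 5: ['language', 'to'] (min_width=11, slack=7)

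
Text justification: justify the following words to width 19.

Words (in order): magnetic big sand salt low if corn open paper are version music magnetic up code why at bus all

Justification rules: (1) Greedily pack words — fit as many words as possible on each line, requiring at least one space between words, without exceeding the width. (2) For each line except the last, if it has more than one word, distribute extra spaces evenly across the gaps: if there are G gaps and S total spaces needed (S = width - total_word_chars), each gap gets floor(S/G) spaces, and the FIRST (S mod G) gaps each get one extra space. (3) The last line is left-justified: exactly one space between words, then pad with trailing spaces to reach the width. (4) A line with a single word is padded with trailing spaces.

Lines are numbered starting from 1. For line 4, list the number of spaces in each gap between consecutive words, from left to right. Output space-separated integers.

Answer: 7

Derivation:
Line 1: ['magnetic', 'big', 'sand'] (min_width=17, slack=2)
Line 2: ['salt', 'low', 'if', 'corn'] (min_width=16, slack=3)
Line 3: ['open', 'paper', 'are'] (min_width=14, slack=5)
Line 4: ['version', 'music'] (min_width=13, slack=6)
Line 5: ['magnetic', 'up', 'code'] (min_width=16, slack=3)
Line 6: ['why', 'at', 'bus', 'all'] (min_width=14, slack=5)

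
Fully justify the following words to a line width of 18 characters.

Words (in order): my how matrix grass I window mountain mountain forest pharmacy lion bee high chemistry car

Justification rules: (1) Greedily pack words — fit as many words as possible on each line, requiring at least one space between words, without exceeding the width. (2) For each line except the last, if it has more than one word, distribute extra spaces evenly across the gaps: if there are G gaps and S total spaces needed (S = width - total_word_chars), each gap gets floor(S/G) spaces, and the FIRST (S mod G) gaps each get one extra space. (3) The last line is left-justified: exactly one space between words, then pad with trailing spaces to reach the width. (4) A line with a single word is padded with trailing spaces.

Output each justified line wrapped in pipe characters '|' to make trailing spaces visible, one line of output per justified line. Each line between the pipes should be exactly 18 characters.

Line 1: ['my', 'how', 'matrix'] (min_width=13, slack=5)
Line 2: ['grass', 'I', 'window'] (min_width=14, slack=4)
Line 3: ['mountain', 'mountain'] (min_width=17, slack=1)
Line 4: ['forest', 'pharmacy'] (min_width=15, slack=3)
Line 5: ['lion', 'bee', 'high'] (min_width=13, slack=5)
Line 6: ['chemistry', 'car'] (min_width=13, slack=5)

Answer: |my    how   matrix|
|grass   I   window|
|mountain  mountain|
|forest    pharmacy|
|lion    bee   high|
|chemistry car     |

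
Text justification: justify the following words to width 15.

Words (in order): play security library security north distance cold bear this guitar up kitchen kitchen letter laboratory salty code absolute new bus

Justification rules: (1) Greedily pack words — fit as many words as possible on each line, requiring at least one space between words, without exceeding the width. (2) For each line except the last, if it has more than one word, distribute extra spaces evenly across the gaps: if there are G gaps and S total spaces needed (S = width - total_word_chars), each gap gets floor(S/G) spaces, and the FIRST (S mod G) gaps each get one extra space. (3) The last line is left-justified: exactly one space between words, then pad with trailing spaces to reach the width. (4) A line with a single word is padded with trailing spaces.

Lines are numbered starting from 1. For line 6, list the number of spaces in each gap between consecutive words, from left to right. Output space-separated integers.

Line 1: ['play', 'security'] (min_width=13, slack=2)
Line 2: ['library'] (min_width=7, slack=8)
Line 3: ['security', 'north'] (min_width=14, slack=1)
Line 4: ['distance', 'cold'] (min_width=13, slack=2)
Line 5: ['bear', 'this'] (min_width=9, slack=6)
Line 6: ['guitar', 'up'] (min_width=9, slack=6)
Line 7: ['kitchen', 'kitchen'] (min_width=15, slack=0)
Line 8: ['letter'] (min_width=6, slack=9)
Line 9: ['laboratory'] (min_width=10, slack=5)
Line 10: ['salty', 'code'] (min_width=10, slack=5)
Line 11: ['absolute', 'new'] (min_width=12, slack=3)
Line 12: ['bus'] (min_width=3, slack=12)

Answer: 7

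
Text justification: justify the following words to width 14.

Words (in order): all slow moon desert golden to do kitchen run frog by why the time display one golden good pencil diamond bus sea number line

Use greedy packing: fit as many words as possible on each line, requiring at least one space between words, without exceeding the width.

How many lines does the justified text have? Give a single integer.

Line 1: ['all', 'slow', 'moon'] (min_width=13, slack=1)
Line 2: ['desert', 'golden'] (min_width=13, slack=1)
Line 3: ['to', 'do', 'kitchen'] (min_width=13, slack=1)
Line 4: ['run', 'frog', 'by'] (min_width=11, slack=3)
Line 5: ['why', 'the', 'time'] (min_width=12, slack=2)
Line 6: ['display', 'one'] (min_width=11, slack=3)
Line 7: ['golden', 'good'] (min_width=11, slack=3)
Line 8: ['pencil', 'diamond'] (min_width=14, slack=0)
Line 9: ['bus', 'sea', 'number'] (min_width=14, slack=0)
Line 10: ['line'] (min_width=4, slack=10)
Total lines: 10

Answer: 10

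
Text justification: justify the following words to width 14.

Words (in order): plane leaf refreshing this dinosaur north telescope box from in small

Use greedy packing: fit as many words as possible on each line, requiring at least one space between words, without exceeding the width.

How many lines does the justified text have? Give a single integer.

Answer: 6

Derivation:
Line 1: ['plane', 'leaf'] (min_width=10, slack=4)
Line 2: ['refreshing'] (min_width=10, slack=4)
Line 3: ['this', 'dinosaur'] (min_width=13, slack=1)
Line 4: ['north'] (min_width=5, slack=9)
Line 5: ['telescope', 'box'] (min_width=13, slack=1)
Line 6: ['from', 'in', 'small'] (min_width=13, slack=1)
Total lines: 6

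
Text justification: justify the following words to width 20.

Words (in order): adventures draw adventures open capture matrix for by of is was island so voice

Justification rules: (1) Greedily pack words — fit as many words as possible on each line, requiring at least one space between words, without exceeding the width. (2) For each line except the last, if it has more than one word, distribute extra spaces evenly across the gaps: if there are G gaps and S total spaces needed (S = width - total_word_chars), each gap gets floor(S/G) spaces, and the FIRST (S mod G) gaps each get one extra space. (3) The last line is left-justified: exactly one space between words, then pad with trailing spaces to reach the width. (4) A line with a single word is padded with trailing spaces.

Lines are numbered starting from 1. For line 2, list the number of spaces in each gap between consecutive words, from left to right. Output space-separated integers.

Line 1: ['adventures', 'draw'] (min_width=15, slack=5)
Line 2: ['adventures', 'open'] (min_width=15, slack=5)
Line 3: ['capture', 'matrix', 'for'] (min_width=18, slack=2)
Line 4: ['by', 'of', 'is', 'was', 'island'] (min_width=19, slack=1)
Line 5: ['so', 'voice'] (min_width=8, slack=12)

Answer: 6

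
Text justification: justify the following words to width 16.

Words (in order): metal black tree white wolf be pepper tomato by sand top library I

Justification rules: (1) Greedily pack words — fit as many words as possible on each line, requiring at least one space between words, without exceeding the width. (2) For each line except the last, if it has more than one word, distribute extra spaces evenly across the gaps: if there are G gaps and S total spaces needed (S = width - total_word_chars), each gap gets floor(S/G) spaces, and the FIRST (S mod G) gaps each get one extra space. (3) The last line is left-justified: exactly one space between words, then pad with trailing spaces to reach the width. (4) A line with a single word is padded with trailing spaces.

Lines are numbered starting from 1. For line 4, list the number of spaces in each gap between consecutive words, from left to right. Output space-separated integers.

Line 1: ['metal', 'black', 'tree'] (min_width=16, slack=0)
Line 2: ['white', 'wolf', 'be'] (min_width=13, slack=3)
Line 3: ['pepper', 'tomato', 'by'] (min_width=16, slack=0)
Line 4: ['sand', 'top', 'library'] (min_width=16, slack=0)
Line 5: ['I'] (min_width=1, slack=15)

Answer: 1 1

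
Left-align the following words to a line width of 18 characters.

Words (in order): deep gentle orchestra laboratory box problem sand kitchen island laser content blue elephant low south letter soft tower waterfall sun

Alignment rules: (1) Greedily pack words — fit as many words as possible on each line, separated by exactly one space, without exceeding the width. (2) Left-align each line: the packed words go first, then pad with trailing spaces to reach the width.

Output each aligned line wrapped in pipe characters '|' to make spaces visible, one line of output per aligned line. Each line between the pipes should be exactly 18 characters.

Line 1: ['deep', 'gentle'] (min_width=11, slack=7)
Line 2: ['orchestra'] (min_width=9, slack=9)
Line 3: ['laboratory', 'box'] (min_width=14, slack=4)
Line 4: ['problem', 'sand'] (min_width=12, slack=6)
Line 5: ['kitchen', 'island'] (min_width=14, slack=4)
Line 6: ['laser', 'content', 'blue'] (min_width=18, slack=0)
Line 7: ['elephant', 'low', 'south'] (min_width=18, slack=0)
Line 8: ['letter', 'soft', 'tower'] (min_width=17, slack=1)
Line 9: ['waterfall', 'sun'] (min_width=13, slack=5)

Answer: |deep gentle       |
|orchestra         |
|laboratory box    |
|problem sand      |
|kitchen island    |
|laser content blue|
|elephant low south|
|letter soft tower |
|waterfall sun     |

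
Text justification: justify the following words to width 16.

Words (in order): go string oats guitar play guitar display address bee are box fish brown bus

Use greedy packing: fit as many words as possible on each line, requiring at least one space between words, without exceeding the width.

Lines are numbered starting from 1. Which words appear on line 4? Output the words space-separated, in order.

Line 1: ['go', 'string', 'oats'] (min_width=14, slack=2)
Line 2: ['guitar', 'play'] (min_width=11, slack=5)
Line 3: ['guitar', 'display'] (min_width=14, slack=2)
Line 4: ['address', 'bee', 'are'] (min_width=15, slack=1)
Line 5: ['box', 'fish', 'brown'] (min_width=14, slack=2)
Line 6: ['bus'] (min_width=3, slack=13)

Answer: address bee are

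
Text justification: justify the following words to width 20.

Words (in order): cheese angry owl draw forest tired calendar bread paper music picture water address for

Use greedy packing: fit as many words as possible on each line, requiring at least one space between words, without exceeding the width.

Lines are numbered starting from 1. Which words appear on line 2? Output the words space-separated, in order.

Line 1: ['cheese', 'angry', 'owl'] (min_width=16, slack=4)
Line 2: ['draw', 'forest', 'tired'] (min_width=17, slack=3)
Line 3: ['calendar', 'bread', 'paper'] (min_width=20, slack=0)
Line 4: ['music', 'picture', 'water'] (min_width=19, slack=1)
Line 5: ['address', 'for'] (min_width=11, slack=9)

Answer: draw forest tired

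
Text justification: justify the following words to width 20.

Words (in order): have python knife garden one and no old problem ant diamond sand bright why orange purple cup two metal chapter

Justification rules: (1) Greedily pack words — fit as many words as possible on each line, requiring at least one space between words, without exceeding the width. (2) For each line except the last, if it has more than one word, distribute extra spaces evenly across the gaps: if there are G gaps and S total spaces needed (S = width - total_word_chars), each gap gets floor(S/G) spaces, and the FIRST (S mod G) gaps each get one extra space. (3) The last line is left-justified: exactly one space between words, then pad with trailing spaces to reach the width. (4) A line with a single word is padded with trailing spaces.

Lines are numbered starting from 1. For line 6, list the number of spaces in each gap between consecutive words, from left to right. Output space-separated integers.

Answer: 5 4

Derivation:
Line 1: ['have', 'python', 'knife'] (min_width=17, slack=3)
Line 2: ['garden', 'one', 'and', 'no'] (min_width=17, slack=3)
Line 3: ['old', 'problem', 'ant'] (min_width=15, slack=5)
Line 4: ['diamond', 'sand', 'bright'] (min_width=19, slack=1)
Line 5: ['why', 'orange', 'purple'] (min_width=17, slack=3)
Line 6: ['cup', 'two', 'metal'] (min_width=13, slack=7)
Line 7: ['chapter'] (min_width=7, slack=13)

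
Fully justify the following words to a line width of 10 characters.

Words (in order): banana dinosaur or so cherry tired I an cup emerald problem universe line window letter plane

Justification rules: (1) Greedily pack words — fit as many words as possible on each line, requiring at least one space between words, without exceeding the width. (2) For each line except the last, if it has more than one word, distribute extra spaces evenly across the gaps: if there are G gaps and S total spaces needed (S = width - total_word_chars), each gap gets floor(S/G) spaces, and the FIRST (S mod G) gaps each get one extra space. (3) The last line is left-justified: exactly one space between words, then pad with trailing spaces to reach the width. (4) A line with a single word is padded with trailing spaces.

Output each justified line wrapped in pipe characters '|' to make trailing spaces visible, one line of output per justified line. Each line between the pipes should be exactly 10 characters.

Line 1: ['banana'] (min_width=6, slack=4)
Line 2: ['dinosaur'] (min_width=8, slack=2)
Line 3: ['or', 'so'] (min_width=5, slack=5)
Line 4: ['cherry'] (min_width=6, slack=4)
Line 5: ['tired', 'I', 'an'] (min_width=10, slack=0)
Line 6: ['cup'] (min_width=3, slack=7)
Line 7: ['emerald'] (min_width=7, slack=3)
Line 8: ['problem'] (min_width=7, slack=3)
Line 9: ['universe'] (min_width=8, slack=2)
Line 10: ['line'] (min_width=4, slack=6)
Line 11: ['window'] (min_width=6, slack=4)
Line 12: ['letter'] (min_width=6, slack=4)
Line 13: ['plane'] (min_width=5, slack=5)

Answer: |banana    |
|dinosaur  |
|or      so|
|cherry    |
|tired I an|
|cup       |
|emerald   |
|problem   |
|universe  |
|line      |
|window    |
|letter    |
|plane     |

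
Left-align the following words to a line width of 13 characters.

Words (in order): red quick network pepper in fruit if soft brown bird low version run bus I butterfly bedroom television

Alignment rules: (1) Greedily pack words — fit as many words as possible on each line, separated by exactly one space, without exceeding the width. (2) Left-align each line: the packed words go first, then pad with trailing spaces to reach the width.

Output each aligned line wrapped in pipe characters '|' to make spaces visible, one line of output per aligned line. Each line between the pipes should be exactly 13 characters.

Line 1: ['red', 'quick'] (min_width=9, slack=4)
Line 2: ['network'] (min_width=7, slack=6)
Line 3: ['pepper', 'in'] (min_width=9, slack=4)
Line 4: ['fruit', 'if', 'soft'] (min_width=13, slack=0)
Line 5: ['brown', 'bird'] (min_width=10, slack=3)
Line 6: ['low', 'version'] (min_width=11, slack=2)
Line 7: ['run', 'bus', 'I'] (min_width=9, slack=4)
Line 8: ['butterfly'] (min_width=9, slack=4)
Line 9: ['bedroom'] (min_width=7, slack=6)
Line 10: ['television'] (min_width=10, slack=3)

Answer: |red quick    |
|network      |
|pepper in    |
|fruit if soft|
|brown bird   |
|low version  |
|run bus I    |
|butterfly    |
|bedroom      |
|television   |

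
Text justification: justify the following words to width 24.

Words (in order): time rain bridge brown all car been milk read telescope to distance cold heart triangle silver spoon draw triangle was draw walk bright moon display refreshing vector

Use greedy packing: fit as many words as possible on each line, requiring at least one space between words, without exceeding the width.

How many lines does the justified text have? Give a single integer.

Line 1: ['time', 'rain', 'bridge', 'brown'] (min_width=22, slack=2)
Line 2: ['all', 'car', 'been', 'milk', 'read'] (min_width=22, slack=2)
Line 3: ['telescope', 'to', 'distance'] (min_width=21, slack=3)
Line 4: ['cold', 'heart', 'triangle'] (min_width=19, slack=5)
Line 5: ['silver', 'spoon', 'draw'] (min_width=17, slack=7)
Line 6: ['triangle', 'was', 'draw', 'walk'] (min_width=22, slack=2)
Line 7: ['bright', 'moon', 'display'] (min_width=19, slack=5)
Line 8: ['refreshing', 'vector'] (min_width=17, slack=7)
Total lines: 8

Answer: 8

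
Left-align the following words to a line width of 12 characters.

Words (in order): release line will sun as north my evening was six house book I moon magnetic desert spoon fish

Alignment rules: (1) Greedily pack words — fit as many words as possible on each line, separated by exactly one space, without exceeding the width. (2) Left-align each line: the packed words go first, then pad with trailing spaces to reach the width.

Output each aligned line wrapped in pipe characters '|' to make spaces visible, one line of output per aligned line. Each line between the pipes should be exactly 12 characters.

Line 1: ['release', 'line'] (min_width=12, slack=0)
Line 2: ['will', 'sun', 'as'] (min_width=11, slack=1)
Line 3: ['north', 'my'] (min_width=8, slack=4)
Line 4: ['evening', 'was'] (min_width=11, slack=1)
Line 5: ['six', 'house'] (min_width=9, slack=3)
Line 6: ['book', 'I', 'moon'] (min_width=11, slack=1)
Line 7: ['magnetic'] (min_width=8, slack=4)
Line 8: ['desert', 'spoon'] (min_width=12, slack=0)
Line 9: ['fish'] (min_width=4, slack=8)

Answer: |release line|
|will sun as |
|north my    |
|evening was |
|six house   |
|book I moon |
|magnetic    |
|desert spoon|
|fish        |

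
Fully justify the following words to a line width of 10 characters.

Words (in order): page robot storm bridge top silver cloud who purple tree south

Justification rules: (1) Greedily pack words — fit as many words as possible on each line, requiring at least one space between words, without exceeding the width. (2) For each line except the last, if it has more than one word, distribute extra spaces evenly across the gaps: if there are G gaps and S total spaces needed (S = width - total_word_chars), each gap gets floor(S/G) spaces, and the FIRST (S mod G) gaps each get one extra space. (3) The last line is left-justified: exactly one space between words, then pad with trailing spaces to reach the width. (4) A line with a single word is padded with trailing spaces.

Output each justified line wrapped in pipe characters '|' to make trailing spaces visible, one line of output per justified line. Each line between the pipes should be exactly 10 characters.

Answer: |page robot|
|storm     |
|bridge top|
|silver    |
|cloud  who|
|purple    |
|tree south|

Derivation:
Line 1: ['page', 'robot'] (min_width=10, slack=0)
Line 2: ['storm'] (min_width=5, slack=5)
Line 3: ['bridge', 'top'] (min_width=10, slack=0)
Line 4: ['silver'] (min_width=6, slack=4)
Line 5: ['cloud', 'who'] (min_width=9, slack=1)
Line 6: ['purple'] (min_width=6, slack=4)
Line 7: ['tree', 'south'] (min_width=10, slack=0)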